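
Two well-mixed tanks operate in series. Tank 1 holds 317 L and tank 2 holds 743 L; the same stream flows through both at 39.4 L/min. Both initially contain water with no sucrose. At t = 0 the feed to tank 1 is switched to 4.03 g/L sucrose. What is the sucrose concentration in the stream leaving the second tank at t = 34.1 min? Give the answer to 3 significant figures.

Time constants: τᵢ = Vᵢ/Q for each well-mixed tank.
τ₁ = 317/39.4 = 8.0457 min; τ₂ = 743/39.4 = 18.858 min.
Solving the cascade with C₁(0)=C₂(0)=0 gives C₂(t) = C_in[1 − (τ₁ e^(−t/τ₁) − τ₂ e^(−t/τ₂))/(τ₁ − τ₂)].
At t = 34.1: e^(−t/τ₁) = 0.014432, e^(−t/τ₂) = 0.16394.
C₂ = 4.03·[1 − (8.0457·0.014432 − 18.858·0.16394)/(-10.812)] = 4.03·0.72481 = 2.9210 g/L.

2.92 g/L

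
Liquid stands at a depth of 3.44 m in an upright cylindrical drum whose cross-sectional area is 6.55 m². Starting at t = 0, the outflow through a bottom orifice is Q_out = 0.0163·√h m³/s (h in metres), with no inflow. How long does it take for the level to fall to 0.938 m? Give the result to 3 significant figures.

With no inflow, A dh/dt = −0.0163 √h.
This is separable: 2 d(√h)/dt = −0.0163/A, so √h = √h₀ − (0.0163/(2A)) t.
t = 2A(√h₀ − √h)/0.0163 = 2·6.55·(√3.44 − √0.938)/0.0163
  = 13.100 × (1.8547 − 0.96850) / 0.0163 = 712.24 s.

712 s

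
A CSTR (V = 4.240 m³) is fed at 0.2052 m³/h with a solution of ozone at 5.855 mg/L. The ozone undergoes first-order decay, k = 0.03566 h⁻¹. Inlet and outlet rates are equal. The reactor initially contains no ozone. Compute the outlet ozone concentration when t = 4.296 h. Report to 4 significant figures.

1.022 mg/L

V dC/dt = Q(C_in − C) − k V C.
dC/dt = (Q/V) C_in − (Q/V + k) C; effective rate a = Q/V + k = 0.0483962 + 0.03566 = 0.0840562 h⁻¹.
C_ss = Q C_in/(Q + kV) = 3.37108 mg/L; C(t) = C_ss + (C₀ − C_ss) e^(−a t).
C(4.296) = 3.37108 + (-3.37108)·e^(−0.0840562·4.296) = 3.37108 + (-3.37108)·0.696905 = 1.02175 mg/L.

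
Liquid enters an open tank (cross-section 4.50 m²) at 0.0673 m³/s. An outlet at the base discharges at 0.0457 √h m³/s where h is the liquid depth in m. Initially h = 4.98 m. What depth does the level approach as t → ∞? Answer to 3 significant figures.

2.17 m

A dh/dt = Q_in − 0.0457 √h. Steady state requires inflow = outflow:
Q_in = 0.0457 √h_ss ⇒ √h_ss = 0.0673/0.0457 = 1.4726.
h_ss = 1.4726² = 2.1687 m. (Since h₀ = 4.98 m > h_ss, the level will fall toward this value.)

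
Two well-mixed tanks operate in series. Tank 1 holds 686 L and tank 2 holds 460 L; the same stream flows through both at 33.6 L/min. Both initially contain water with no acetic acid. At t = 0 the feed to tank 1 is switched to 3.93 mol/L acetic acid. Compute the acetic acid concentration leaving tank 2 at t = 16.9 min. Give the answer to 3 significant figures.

1.04 mol/L

Each tank obeys Vᵢ dCᵢ/dt = Q(Cᵢ₋₁ − Cᵢ), so τᵢ = Vᵢ/Q.
τ₁ = 686/33.6 = 20.417 min; τ₂ = 460/33.6 = 13.690 min.
Solving the cascade with C₁(0)=C₂(0)=0 gives C₂(t) = C_in[1 − (τ₁ e^(−t/τ₁) − τ₂ e^(−t/τ₂))/(τ₁ − τ₂)].
At t = 16.9: e^(−t/τ₁) = 0.43703, e^(−t/τ₂) = 0.29100.
C₂ = 3.93·[1 − (20.417·0.43703 − 13.690·0.29100)/(6.7262)] = 3.93·0.26574 = 1.0444 mol/L.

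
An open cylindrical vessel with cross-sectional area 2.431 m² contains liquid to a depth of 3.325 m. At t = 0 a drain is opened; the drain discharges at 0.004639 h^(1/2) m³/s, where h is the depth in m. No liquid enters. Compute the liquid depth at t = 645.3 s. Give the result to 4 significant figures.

With no inflow, A dh/dt = −0.004639 √h.
Separate and integrate: 2(√h − √h₀) = −(0.004639/A) t.
√h = √3.325 − 0.004639·645.3/(2·2.431) = 1.82346 − 0.615703 = 1.20776.
h = 1.20776² = 1.45867 m.

1.459 m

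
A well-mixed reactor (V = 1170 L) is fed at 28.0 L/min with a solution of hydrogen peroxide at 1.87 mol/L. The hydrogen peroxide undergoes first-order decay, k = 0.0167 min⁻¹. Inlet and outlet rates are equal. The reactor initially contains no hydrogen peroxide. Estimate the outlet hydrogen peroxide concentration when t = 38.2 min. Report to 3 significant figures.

V dC/dt = Q(C_in − C) − k V C.
dC/dt = (Q/V) C_in − (Q/V + k) C; effective rate a = Q/V + k = 0.023932 + 0.0167 = 0.040632 min⁻¹.
C_ss = Q C_in/(Q + kV) = 1.1014 mol/L; C(t) = C_ss + (C₀ − C_ss) e^(−a t).
C(38.2) = 1.1014 + (-1.1014)·e^(−0.040632·38.2) = 1.1014 + (-1.1014)·0.21180 = 0.86814 mol/L.

0.868 mol/L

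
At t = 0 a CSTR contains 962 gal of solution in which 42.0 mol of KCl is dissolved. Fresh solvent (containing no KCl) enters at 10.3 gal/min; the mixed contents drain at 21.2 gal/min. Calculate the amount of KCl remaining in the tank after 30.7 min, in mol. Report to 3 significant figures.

Total volume: dV/dt = Q_in − Q_out = -10.900 gal/min, so V(t) = 962 − 10.900 t and V(30.7) = 627.37 gal.
Species balance (pure solvent in): dm/dt = −Q_out · m/V(t).
Separate: dm/m = −Q_out dt/V(t) ⇒ ln(m/m₀) = −(Q_out/(Q_in−Q_out)) ln(V/V₀).
m = m₀ (V₀/V)^(Q_out/(Q_in−Q_out)) = 42.0 × (962/627.37)^(-1.9450) = 18.288 mol.

18.3 mol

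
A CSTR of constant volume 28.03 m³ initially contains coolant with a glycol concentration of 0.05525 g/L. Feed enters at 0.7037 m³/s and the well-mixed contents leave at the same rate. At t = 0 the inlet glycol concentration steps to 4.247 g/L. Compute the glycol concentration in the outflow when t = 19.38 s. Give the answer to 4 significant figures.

Unsteady species balance (constant V, well mixed): V dC/dt = Q(C_in − C).
So dC/dt = (C_in − C)/τ with τ = V/Q = 28.03/0.7037 = 39.8323 s.
This is linear first-order; C(t) = C_in + (C₀ − C_in) e^(−t/τ).
C(19.38) = 4.247 + (0.05525 − 4.247)·e^(−19.38/39.8323) = 4.247 + (-4.19175)·0.614750 = 1.67012 g/L.

1.670 g/L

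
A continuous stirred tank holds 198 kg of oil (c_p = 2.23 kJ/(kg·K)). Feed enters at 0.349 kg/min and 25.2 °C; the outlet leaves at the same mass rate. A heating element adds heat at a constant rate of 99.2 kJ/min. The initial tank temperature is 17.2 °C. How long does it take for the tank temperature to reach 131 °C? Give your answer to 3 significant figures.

1040 min

Energy balance: M c_p dT/dt = ṁ c_p (T_in − T) + 99.2.
τ = M/ṁ = 567.34 min; T_ss = T_in + Q̇/(ṁ c_p) = 152.66 °C.
T(t) = T_ss + (T₀ − T_ss) e^(−t/τ). Set T = 131:
e^(−t/τ) = (131 − 152.66)/(17.2 − 152.66) = 0.15991
t = −567.34 · ln(0.15991) = 1040.0 min.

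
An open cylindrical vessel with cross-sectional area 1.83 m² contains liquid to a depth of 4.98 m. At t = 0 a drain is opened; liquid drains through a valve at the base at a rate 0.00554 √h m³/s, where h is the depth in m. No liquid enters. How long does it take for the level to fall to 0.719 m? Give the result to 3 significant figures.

Mass balance (ρ constant): A dh/dt = −0.00554 √h.
∫ h^(−1/2) dh = −(0.00554/A) ∫ dt, giving 2√h = 2√h₀ − (0.00554/A) t.
t = 2A(√h₀ − √h)/0.00554 = 2·1.83·(√4.98 − √0.719)/0.00554
  = 3.6600 × (2.2316 − 0.84794) / 0.00554 = 914.11 s.

914 s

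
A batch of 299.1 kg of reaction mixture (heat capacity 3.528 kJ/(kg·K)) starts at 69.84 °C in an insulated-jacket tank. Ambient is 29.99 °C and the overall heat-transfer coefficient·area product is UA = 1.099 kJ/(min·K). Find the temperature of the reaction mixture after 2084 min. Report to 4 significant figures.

34.54 °C

Heat balance on the well-mixed liquid: M c_p dT/dt = −UA(T − T_amb).
dT/dt = (T_ss − T)/τ with T_ss = T_amb = 29.9900 °C, τ = M c_p/UA = 299.1·3.528/1.099 = 960.168 min.
Integrating: T(t) = T_ss + (T₀ − T_ss) e^(−t/τ).
T(2084) = 29.9900 + (39.8500)·0.114126 = 34.5379 °C.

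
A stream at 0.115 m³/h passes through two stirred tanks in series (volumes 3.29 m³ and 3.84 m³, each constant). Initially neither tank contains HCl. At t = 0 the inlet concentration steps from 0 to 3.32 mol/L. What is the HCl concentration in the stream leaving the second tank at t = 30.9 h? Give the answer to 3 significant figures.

0.876 mol/L

Species balance on tank i: dCᵢ/dt = (Cᵢ₋₁ − Cᵢ)/τᵢ with τᵢ = Vᵢ/Q.
τ₁ = 3.29/0.115 = 28.609 h; τ₂ = 3.84/0.115 = 33.391 h.
Solving the cascade with C₁(0)=C₂(0)=0 gives C₂(t) = C_in[1 − (τ₁ e^(−t/τ₁) − τ₂ e^(−t/τ₂))/(τ₁ − τ₂)].
At t = 30.9: e^(−t/τ₁) = 0.33956, e^(−t/τ₂) = 0.39638.
C₂ = 3.32·[1 − (28.609·0.33956 − 33.391·0.39638)/(-4.7826)] = 3.32·0.26378 = 0.87576 mol/L.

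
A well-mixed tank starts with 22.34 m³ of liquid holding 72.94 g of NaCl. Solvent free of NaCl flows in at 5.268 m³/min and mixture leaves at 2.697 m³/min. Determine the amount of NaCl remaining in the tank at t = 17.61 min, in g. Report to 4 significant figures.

22.83 g

Total volume: dV/dt = Q_in − Q_out = 2.57100 m³/min, so V(t) = 22.34 + 2.57100 t and V(17.61) = 67.6153 m³.
Solute balance: dm/dt = 0 − Q_out C = −Q_out m/V(t).
dm/m = −Q_out dt/(V₀ + 2.57100 t); integrating gives ln(m/m₀) = −(Q_out/(Q_in−Q_out)) ln(V/V₀).
m = m₀ (V₀/V)^(Q_out/(Q_in−Q_out)) = 72.94 × (22.34/67.6153)^(1.04901) = 22.8262 g.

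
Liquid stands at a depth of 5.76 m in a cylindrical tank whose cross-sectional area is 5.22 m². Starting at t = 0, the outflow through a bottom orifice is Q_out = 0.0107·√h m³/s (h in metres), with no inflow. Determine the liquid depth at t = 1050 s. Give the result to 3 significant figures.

1.75 m

Unsteady balance on liquid volume: A dh/dt = −0.0107 √h.
∫ h^(−1/2) dh = −(0.0107/A) ∫ dt, giving 2√h = 2√h₀ − (0.0107/A) t.
√h = √5.76 − 0.0107·1050/(2·5.22) = 2.4000 − 1.0761 = 1.3239.
h = 1.3239² = 1.7526 m.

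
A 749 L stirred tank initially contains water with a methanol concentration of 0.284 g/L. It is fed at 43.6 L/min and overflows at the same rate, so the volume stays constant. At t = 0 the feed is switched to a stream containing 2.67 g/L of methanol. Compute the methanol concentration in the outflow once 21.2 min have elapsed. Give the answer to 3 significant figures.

Species balance on the tank: V dC/dt = Q(C_in − C).
So dC/dt = (C_in − C)/τ with τ = V/Q = 749/43.6 = 17.179 min.
Integrating: C(t) = C_in + (C₀ − C_in) e^(−t/τ).
C(21.2) = 2.67 + (0.284 − 2.67)·e^(−21.2/17.179) = 2.67 + (-2.3860)·0.29110 = 1.9754 g/L.

1.98 g/L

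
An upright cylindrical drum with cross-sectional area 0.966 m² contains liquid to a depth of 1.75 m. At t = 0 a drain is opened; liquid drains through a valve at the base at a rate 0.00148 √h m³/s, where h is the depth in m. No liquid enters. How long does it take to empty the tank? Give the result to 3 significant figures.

1730 s

A dh/dt = −Q_out = −0.00148 √h.
∫ h^(−1/2) dh = −(0.00148/A) ∫ dt, giving 2√h = 2√h₀ − (0.00148/A) t.
Set h = 0: 2√h₀ = (0.00148/A) t_empty ⇒ t_empty = 2A√h₀/0.00148.
t_empty = 2·0.966·√1.75/0.00148 = 1.9320·1.3229/0.00148 = 1726.9 s.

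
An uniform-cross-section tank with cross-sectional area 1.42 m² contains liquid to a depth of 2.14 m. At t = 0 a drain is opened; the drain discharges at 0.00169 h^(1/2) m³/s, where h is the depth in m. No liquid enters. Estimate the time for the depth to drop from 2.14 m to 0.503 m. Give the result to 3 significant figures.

1270 s

A dh/dt = −Q_out = −0.00169 √h.
This is separable: 2 d(√h)/dt = −0.00169/A, so √h = √h₀ − (0.00169/(2A)) t.
t = 2A(√h₀ − √h)/0.00169 = 2·1.42·(√2.14 − √0.503)/0.00169
  = 2.8400 × (1.4629 − 0.70922) / 0.00169 = 1266.5 s.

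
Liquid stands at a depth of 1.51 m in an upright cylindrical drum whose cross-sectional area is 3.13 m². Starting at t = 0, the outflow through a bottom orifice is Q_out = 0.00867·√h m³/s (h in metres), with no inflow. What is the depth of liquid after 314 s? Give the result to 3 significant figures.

0.630 m

A dh/dt = −Q_out = −0.00867 √h.
This is separable: 2 d(√h)/dt = −0.00867/A, so √h = √h₀ − (0.00867/(2A)) t.
√h = √1.51 − 0.00867·314/(2·3.13) = 1.2288 − 0.43488 = 0.79394.
h = 0.79394² = 0.63033 m.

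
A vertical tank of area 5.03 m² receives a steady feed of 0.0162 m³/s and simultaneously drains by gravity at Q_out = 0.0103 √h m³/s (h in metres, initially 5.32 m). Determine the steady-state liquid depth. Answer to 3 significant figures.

2.47 m

Mass balance (ρ constant): A dh/dt = Q_in − 0.0103 √h. At steady state dh/dt = 0:
Q_in = 0.0103 √h_ss ⇒ √h_ss = 0.0162/0.0103 = 1.5728.
h_ss = 1.5728² = 2.4737 m. (Since h₀ = 5.32 m > h_ss, the level will fall toward this value.)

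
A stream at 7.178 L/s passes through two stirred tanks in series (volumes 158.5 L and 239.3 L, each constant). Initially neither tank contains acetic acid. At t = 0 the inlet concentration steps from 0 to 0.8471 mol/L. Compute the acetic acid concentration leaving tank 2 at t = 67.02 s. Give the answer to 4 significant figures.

0.5909 mol/L

Species balance on tank i: dCᵢ/dt = (Cᵢ₋₁ − Cᵢ)/τᵢ with τᵢ = Vᵢ/Q.
τ₁ = 158.5/7.178 = 22.0814 s; τ₂ = 239.3/7.178 = 33.3380 s.
Solving the cascade with C₁(0)=C₂(0)=0 gives C₂(t) = C_in[1 − (τ₁ e^(−t/τ₁) − τ₂ e^(−t/τ₂))/(τ₁ − τ₂)].
At t = 67.02: e^(−t/τ₁) = 0.0480680, e^(−t/τ₂) = 0.133946.
C₂ = 0.8471·[1 − (22.0814·0.0480680 − 33.3380·0.133946)/(-11.2566)] = 0.8471·0.697593 = 0.590931 mol/L.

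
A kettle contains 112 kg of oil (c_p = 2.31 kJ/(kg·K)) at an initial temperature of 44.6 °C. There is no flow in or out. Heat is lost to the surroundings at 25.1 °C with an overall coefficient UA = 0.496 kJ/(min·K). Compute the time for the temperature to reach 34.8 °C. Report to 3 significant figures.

364 min

Lumped-capacitance energy balance: M c_p dT/dt = UA(T_amb − T).
τ = M c_p/UA = 521.61 min; T_ss = T_amb = 25.100 °C.
T(t) = T_ss + (T₀ − T_ss)e^(−t/τ); set T = 34.8:
t = −τ ln[(T − T_ss)/(T₀ − T_ss)] = −521.61 · ln(0.49744) = 364.24 min.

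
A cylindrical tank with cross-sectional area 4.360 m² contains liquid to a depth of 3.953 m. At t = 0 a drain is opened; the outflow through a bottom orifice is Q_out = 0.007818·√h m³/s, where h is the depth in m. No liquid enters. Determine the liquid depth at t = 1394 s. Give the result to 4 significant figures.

Accumulation of liquid (constant cross-section A): A dh/dt = −0.007818 √h.
Separate and integrate: 2(√h − √h₀) = −(0.007818/A) t.
√h = √3.953 − 0.007818·1394/(2·4.360) = 1.98822 − 1.24980 = 0.738411.
h = 0.738411² = 0.545251 m.

0.5453 m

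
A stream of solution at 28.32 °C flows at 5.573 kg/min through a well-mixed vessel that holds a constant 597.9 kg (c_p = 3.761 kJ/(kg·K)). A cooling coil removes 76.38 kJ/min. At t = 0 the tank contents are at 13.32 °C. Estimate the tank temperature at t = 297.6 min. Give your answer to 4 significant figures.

First-law balance (no shaft work): M c_p dT/dt = ṁ c_p (T_in − T) − 76.38.
τ = M/ṁ = 107.285 min; T_ss = T_in − Q̇/(ṁ c_p) = 28.32 − 76.38/(5.573·3.761) = 24.6759 °C.
Solution: T(t) = T_ss + (T₀ − T_ss) e^(−t/τ).
T(297.6) = 24.6759 + (-11.3559)·e^(−297.6/107.285) = 24.6759 + (-11.3559)·0.0624171 = 23.9671 °C.

23.97 °C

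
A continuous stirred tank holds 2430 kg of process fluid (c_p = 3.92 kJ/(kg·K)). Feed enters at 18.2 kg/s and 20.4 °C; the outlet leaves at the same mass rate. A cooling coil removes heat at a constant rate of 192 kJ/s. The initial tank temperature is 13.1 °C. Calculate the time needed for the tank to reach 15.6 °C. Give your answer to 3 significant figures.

104 s

M c_p dT/dt = ṁ c_p (T_in − T) − Q̇.
τ = M/ṁ = 133.52 s; T_ss = T_in − Q̇/(ṁ c_p) = 17.709 °C.
T(t) = T_ss + (T₀ − T_ss) e^(−t/τ). Set T = 15.6:
e^(−t/τ) = (15.6 − 17.709)/(13.1 − 17.709) = 0.45756
t = −133.52 · ln(0.45756) = 104.39 s.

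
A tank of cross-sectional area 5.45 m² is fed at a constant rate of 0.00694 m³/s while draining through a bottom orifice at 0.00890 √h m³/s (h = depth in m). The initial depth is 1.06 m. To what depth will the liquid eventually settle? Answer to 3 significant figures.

0.608 m

Volume balance on the tank: A dh/dt = Q_in − 0.00890 √h. At steady state dh/dt = 0:
Q_in = 0.00890 √h_ss ⇒ √h_ss = 0.00694/0.00890 = 0.77978.
h_ss = 0.77978² = 0.60805 m. (Since h₀ = 1.06 m > h_ss, the level will fall toward this value.)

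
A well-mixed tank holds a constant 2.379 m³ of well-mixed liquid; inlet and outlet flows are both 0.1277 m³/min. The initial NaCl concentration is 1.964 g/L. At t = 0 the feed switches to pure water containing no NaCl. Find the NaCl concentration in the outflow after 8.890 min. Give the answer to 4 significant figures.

1.219 g/L

Mass balance on the solute (V constant): V dC/dt = Q(C_in − C).
Rewrite as dC/dt + C/τ = C_in/τ, τ = V/Q = 18.6296 min.
This is linear first-order; C(t) = C_in + (C₀ − C_in) e^(−t/τ).
C(8.890) = 0 + (1.964 − 0)·e^(−8.890/18.6296) = 0 + (1.96400)·0.620520 = 1.21870 g/L.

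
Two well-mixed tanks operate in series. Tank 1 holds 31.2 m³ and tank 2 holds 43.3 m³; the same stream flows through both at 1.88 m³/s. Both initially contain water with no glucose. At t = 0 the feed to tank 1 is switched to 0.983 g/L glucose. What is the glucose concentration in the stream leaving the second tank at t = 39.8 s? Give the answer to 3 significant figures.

0.588 g/L

Time constants: τᵢ = Vᵢ/Q for each well-mixed tank.
τ₁ = 31.2/1.88 = 16.596 s; τ₂ = 43.3/1.88 = 23.032 s.
Solving the cascade with C₁(0)=C₂(0)=0 gives C₂(t) = C_in[1 − (τ₁ e^(−t/τ₁) − τ₂ e^(−t/τ₂))/(τ₁ − τ₂)].
At t = 39.8: e^(−t/τ₁) = 0.090881, e^(−t/τ₂) = 0.17763.
C₂ = 0.983·[1 − (16.596·0.090881 − 23.032·0.17763)/(-6.4362)] = 0.983·0.59868 = 0.58850 g/L.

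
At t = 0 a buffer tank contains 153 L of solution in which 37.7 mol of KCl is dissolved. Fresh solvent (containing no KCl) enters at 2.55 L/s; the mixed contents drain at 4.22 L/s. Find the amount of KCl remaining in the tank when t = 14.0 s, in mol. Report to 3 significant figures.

24.8 mol

Total volume: dV/dt = Q_in − Q_out = -1.6700 L/s, so V(t) = 153 − 1.6700 t and V(14.0) = 129.62 L.
Species balance (pure solvent in): dm/dt = −Q_out · m/V(t).
Separate: dm/m = −Q_out dt/V(t) ⇒ ln(m/m₀) = −(Q_out/(Q_in−Q_out)) ln(V/V₀).
m = m₀ (V₀/V)^(Q_out/(Q_in−Q_out)) = 37.7 × (153/129.62)^(-2.5269) = 24.794 mol.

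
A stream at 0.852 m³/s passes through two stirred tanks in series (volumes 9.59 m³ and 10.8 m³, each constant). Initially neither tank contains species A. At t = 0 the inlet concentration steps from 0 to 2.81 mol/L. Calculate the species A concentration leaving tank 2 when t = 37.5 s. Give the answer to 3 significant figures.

2.30 mol/L

Species balance on tank i: dCᵢ/dt = (Cᵢ₋₁ − Cᵢ)/τᵢ with τᵢ = Vᵢ/Q.
τ₁ = 9.59/0.852 = 11.256 s; τ₂ = 10.8/0.852 = 12.676 s.
Solving the cascade with C₁(0)=C₂(0)=0 gives C₂(t) = C_in[1 − (τ₁ e^(−t/τ₁) − τ₂ e^(−t/τ₂))/(τ₁ − τ₂)].
At t = 37.5: e^(−t/τ₁) = 0.035736, e^(−t/τ₂) = 0.051905.
C₂ = 2.81·[1 − (11.256·0.035736 − 12.676·0.051905)/(-1.4202)] = 2.81·0.81994 = 2.3040 mol/L.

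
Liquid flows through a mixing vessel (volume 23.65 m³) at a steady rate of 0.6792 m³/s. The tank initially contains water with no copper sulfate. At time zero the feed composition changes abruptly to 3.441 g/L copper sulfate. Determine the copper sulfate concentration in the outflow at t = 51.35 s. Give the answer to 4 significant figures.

2.654 g/L

Unsteady species balance (constant V, well mixed): V dC/dt = Q(C_in − C).
Time constant τ = V/Q = 23.65/0.6792 = 34.8204 s.
Solution: C(t) = C_in + (C₀ − C_in) e^(−t/τ).
C(51.35) = 3.441 + (0 − 3.441)·e^(−51.35/34.8204) = 3.441 + (-3.44100)·0.228845 = 2.65355 g/L.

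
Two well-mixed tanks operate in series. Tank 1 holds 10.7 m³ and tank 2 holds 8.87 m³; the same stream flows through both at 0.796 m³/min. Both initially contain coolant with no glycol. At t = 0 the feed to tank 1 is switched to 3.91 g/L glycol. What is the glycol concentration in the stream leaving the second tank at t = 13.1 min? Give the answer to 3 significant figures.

1.13 g/L

Each tank obeys Vᵢ dCᵢ/dt = Q(Cᵢ₋₁ − Cᵢ), so τᵢ = Vᵢ/Q.
τ₁ = 10.7/0.796 = 13.442 min; τ₂ = 8.87/0.796 = 11.143 min.
Solving the cascade with C₁(0)=C₂(0)=0 gives C₂(t) = C_in[1 − (τ₁ e^(−t/τ₁) − τ₂ e^(−t/τ₂))/(τ₁ − τ₂)].
At t = 13.1: e^(−t/τ₁) = 0.37737, e^(−t/τ₂) = 0.30863.
C₂ = 3.91·[1 − (13.442·0.37737 − 11.143·0.30863)/(2.2990)] = 3.91·0.28949 = 1.1319 g/L.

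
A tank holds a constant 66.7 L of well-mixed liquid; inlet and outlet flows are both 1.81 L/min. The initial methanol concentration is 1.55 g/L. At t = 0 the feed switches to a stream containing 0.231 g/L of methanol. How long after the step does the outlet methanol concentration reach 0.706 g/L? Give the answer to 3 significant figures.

37.6 min

Mass balance on the solute (V constant): V dC/dt = Q(C_in − C), so τ = V/Q = 36.851 min.
C(t) = C_in + (C₀ − C_in) e^(−t/τ). Set C = 0.706 and solve for t:
e^(−t/τ) = (C − C_in)/(C₀ − C_in) = (0.706 − 0.231)/(1.55 − 0.231) = 0.36012
t = −τ ln(…) = 36.851 × 1.0213 = 37.636 min.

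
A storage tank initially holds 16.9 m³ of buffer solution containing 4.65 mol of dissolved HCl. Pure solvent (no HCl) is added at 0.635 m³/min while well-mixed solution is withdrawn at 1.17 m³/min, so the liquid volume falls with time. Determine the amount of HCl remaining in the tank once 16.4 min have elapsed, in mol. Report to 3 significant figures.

Total volume: dV/dt = Q_in − Q_out = -0.53500 m³/min, so V(t) = 16.9 − 0.53500 t and V(16.4) = 8.1260 m³.
Solute balance: dm/dt = 0 − Q_out C = −Q_out m/V(t).
dm/m = −Q_out dt/(V₀ − 0.53500 t); integrating gives ln(m/m₀) = −(Q_out/(Q_in−Q_out)) ln(V/V₀).
m = m₀ (V₀/V)^(Q_out/(Q_in−Q_out)) = 4.65 × (16.9/8.1260)^(-2.1869) = 0.93754 mol.

0.938 mol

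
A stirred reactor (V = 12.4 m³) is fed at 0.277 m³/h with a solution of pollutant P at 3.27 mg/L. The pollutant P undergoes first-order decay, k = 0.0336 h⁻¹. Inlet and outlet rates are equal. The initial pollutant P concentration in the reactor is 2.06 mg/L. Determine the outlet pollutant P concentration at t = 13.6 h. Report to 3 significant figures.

1.66 mg/L

Accumulation = in − out − consumed: V dC/dt = Q C_in − Q C − k V C.
This is linear with rate a = Q/V + k = 0.055939 h⁻¹.
C_ss = Q C_in/(Q + kV) = 1.3059 mg/L; C(t) = C_ss + (C₀ − C_ss) e^(−a t).
C(13.6) = 1.3059 + (0.75415)·e^(−0.055939·13.6) = 1.3059 + (0.75415)·0.46731 = 1.6583 mg/L.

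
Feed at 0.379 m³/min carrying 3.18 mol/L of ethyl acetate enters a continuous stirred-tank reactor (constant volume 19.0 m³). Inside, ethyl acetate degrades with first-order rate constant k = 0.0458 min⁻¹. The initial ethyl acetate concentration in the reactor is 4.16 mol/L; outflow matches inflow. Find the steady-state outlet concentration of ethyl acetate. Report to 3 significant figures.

Species balance: V dC/dt = Q C_in − Q C − k V C.
Steady state (dC/dt = 0): C_ss = Q C_in/(Q + kV) = C_in/(1 + kV/Q).
C_ss = 0.379·3.18/(0.379 + 0.0458·19.0) = 1.2052/1.2492 = 0.96479 mol/L.

0.965 mol/L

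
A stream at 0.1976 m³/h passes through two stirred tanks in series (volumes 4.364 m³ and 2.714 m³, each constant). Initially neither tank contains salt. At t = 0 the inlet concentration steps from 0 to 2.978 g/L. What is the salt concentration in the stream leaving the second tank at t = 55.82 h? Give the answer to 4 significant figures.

Time constants: τᵢ = Vᵢ/Q for each well-mixed tank.
τ₁ = 4.364/0.1976 = 22.0850 h; τ₂ = 2.714/0.1976 = 13.7348 h.
Solving the cascade with C₁(0)=C₂(0)=0 gives C₂(t) = C_in[1 − (τ₁ e^(−t/τ₁) − τ₂ e^(−t/τ₂))/(τ₁ − τ₂)].
At t = 55.82: e^(−t/τ₁) = 0.0798580, e^(−t/τ₂) = 0.0171780.
C₂ = 2.978·[1 − (22.0850·0.0798580 − 13.7348·0.0171780)/(8.35020)] = 2.978·0.817043 = 2.43315 g/L.

2.433 g/L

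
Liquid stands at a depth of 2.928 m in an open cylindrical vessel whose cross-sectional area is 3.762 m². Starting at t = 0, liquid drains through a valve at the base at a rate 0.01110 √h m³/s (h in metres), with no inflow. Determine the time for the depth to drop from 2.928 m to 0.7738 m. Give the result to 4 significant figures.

Mass balance (ρ constant): A dh/dt = −0.01110 √h.
Separate and integrate: 2(√h − √h₀) = −(0.01110/A) t.
t = 2A(√h₀ − √h)/0.01110 = 2·3.762·(√2.928 − √0.7738)/0.01110
  = 7.52400 × (1.71114 − 0.879659) / 0.01110 = 563.609 s.

563.6 s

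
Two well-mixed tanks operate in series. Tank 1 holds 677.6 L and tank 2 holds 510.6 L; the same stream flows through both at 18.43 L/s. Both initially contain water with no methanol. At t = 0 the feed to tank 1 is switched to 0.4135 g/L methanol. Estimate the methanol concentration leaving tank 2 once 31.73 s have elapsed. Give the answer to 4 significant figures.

Species balance on tank i: dCᵢ/dt = (Cᵢ₋₁ − Cᵢ)/τᵢ with τᵢ = Vᵢ/Q.
τ₁ = 677.6/18.43 = 36.7661 s; τ₂ = 510.6/18.43 = 27.7048 s.
Tank 1: C₁ = C_in(1 − e^(−t/τ₁)). Tank 2 (τ₁ ≠ τ₂): C₂ = C_in[1 − (τ₁ e^(−t/τ₁) − τ₂ e^(−t/τ₂))/(τ₁ − τ₂)].
At t = 31.73: e^(−t/τ₁) = 0.421885, e^(−t/τ₂) = 0.318132.
C₂ = 0.4135·[1 − (36.7661·0.421885 − 27.7048·0.318132)/(9.06131)] = 0.4135·0.260893 = 0.107879 g/L.

0.1079 g/L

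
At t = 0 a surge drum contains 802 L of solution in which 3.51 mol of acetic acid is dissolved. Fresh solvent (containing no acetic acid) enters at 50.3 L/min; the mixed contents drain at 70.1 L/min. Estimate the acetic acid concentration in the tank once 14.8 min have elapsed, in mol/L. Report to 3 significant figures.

0.00138 mol/L

Let m(t) be the amount of acetic acid. Volume: V(t) = V₀ + (Q_in − Q_out) t = 802 − 19.800 t; V(14.8) = 508.96 L.
Solute balance: dm/dt = 0 − Q_out C = −Q_out m/V(t).
dm/m = −Q_out dt/(V₀ − 19.800 t); integrating gives ln(m/m₀) = −(Q_out/(Q_in−Q_out)) ln(V/V₀).
m = m₀ (V₀/V)^(Q_out/(Q_in−Q_out)) = 3.51 × (802/508.96)^(-3.5404) = 0.70163 mol.
C = m/V = 0.70163/508.96 = 0.0013786 mol/L.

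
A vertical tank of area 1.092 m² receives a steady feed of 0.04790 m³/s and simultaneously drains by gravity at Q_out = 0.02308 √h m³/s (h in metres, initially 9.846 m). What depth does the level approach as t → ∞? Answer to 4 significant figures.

A dh/dt = Q_in − 0.02308 √h. Steady state requires inflow = outflow:
Q_in = 0.02308 √h_ss ⇒ √h_ss = 0.04790/0.02308 = 2.07539.
h_ss = 2.07539² = 4.30724 m. (Since h₀ = 9.846 m > h_ss, the level will fall toward this value.)

4.307 m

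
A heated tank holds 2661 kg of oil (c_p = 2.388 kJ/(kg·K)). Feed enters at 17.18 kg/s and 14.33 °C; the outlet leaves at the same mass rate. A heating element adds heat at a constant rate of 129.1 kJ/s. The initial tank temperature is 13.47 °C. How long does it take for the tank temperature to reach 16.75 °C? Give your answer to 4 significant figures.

264.4 s

M c_p dT/dt = ṁ c_p (T_in − T) + Q̇.
τ = M/ṁ = 154.889 s; T_ss = T_in + Q̇/(ṁ c_p) = 17.4768 °C.
T(t) = T_ss + (T₀ − T_ss) e^(−t/τ). Set T = 16.75:
e^(−t/τ) = (16.75 − 17.4768)/(13.47 − 17.4768) = 0.181391
t = −154.889 · ln(0.181391) = 264.412 s.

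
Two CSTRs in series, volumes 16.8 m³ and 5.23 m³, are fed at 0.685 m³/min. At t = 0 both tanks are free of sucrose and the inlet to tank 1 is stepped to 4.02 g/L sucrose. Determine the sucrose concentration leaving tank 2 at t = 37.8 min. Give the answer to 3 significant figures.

Species balance on tank i: dCᵢ/dt = (Cᵢ₋₁ − Cᵢ)/τᵢ with τᵢ = Vᵢ/Q.
τ₁ = 16.8/0.685 = 24.526 min; τ₂ = 5.23/0.685 = 7.6350 min.
Solving the cascade with C₁(0)=C₂(0)=0 gives C₂(t) = C_in[1 − (τ₁ e^(−t/τ₁) − τ₂ e^(−t/τ₂))/(τ₁ − τ₂)].
At t = 37.8: e^(−t/τ₁) = 0.21411, e^(−t/τ₂) = 0.0070773.
C₂ = 4.02·[1 − (24.526·0.21411 − 7.6350·0.0070773)/(16.891)] = 4.02·0.69230 = 2.7830 g/L.

2.78 g/L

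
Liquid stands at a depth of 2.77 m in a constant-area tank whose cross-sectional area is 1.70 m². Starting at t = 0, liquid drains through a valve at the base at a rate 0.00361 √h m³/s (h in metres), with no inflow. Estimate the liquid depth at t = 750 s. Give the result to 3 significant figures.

0.753 m

A dh/dt = −Q_out = −0.00361 √h.
Separate and integrate: 2(√h − √h₀) = −(0.00361/A) t.
√h = √2.77 − 0.00361·750/(2·1.70) = 1.6643 − 0.79632 = 0.86801.
h = 0.86801² = 0.75344 m.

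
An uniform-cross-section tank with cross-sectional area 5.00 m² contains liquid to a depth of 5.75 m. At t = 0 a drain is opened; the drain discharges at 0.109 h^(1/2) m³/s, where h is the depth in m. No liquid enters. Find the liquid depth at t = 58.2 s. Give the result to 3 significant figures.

3.11 m

Mass balance (ρ constant): A dh/dt = −0.109 √h.
Separate and integrate: 2(√h − √h₀) = −(0.109/A) t.
√h = √5.75 − 0.109·58.2/(2·5.00) = 2.3979 − 0.63438 = 1.7635.
h = 1.7635² = 3.1101 m.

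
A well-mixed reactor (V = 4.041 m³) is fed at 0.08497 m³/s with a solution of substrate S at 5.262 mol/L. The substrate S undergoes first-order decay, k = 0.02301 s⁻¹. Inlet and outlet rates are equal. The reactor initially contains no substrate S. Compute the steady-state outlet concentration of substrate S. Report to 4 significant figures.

2.513 mol/L

V dC/dt = Q(C_in − C) − k V C.
Steady state (dC/dt = 0): C_ss = Q C_in/(Q + kV) = C_in/(1 + kV/Q).
C_ss = 0.08497·5.262/(0.08497 + 0.02301·4.041) = 0.447112/0.177953 = 2.51252 mol/L.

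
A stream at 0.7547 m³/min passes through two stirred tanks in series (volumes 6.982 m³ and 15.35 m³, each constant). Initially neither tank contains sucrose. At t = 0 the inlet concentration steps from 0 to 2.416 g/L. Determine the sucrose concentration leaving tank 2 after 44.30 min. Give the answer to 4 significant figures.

1.931 g/L

Species balance on tank i: dCᵢ/dt = (Cᵢ₋₁ − Cᵢ)/τᵢ with τᵢ = Vᵢ/Q.
τ₁ = 6.982/0.7547 = 9.25136 min; τ₂ = 15.35/0.7547 = 20.3392 min.
Solving the cascade with C₁(0)=C₂(0)=0 gives C₂(t) = C_in[1 − (τ₁ e^(−t/τ₁) − τ₂ e^(−t/τ₂))/(τ₁ − τ₂)].
At t = 44.30: e^(−t/τ₁) = 0.00832505, e^(−t/τ₂) = 0.113261.
C₂ = 2.416·[1 − (9.25136·0.00832505 − 20.3392·0.113261)/(-11.0878)] = 2.416·0.799183 = 1.93083 g/L.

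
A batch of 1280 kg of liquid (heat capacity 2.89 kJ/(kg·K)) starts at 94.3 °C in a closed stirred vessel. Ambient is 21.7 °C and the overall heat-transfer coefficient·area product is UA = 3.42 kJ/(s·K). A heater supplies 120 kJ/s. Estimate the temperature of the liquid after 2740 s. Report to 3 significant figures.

Unsteady energy balance on the tank contents: M c_p dT/dt = −UA(T − T_amb) + Q̇.
dT/dt = (T_ss − T)/τ with T_ss = T_amb + Q̇/UA = 21.7 + 120/3.42 = 56.788 °C, τ = M c_p/UA = 1280·2.89/3.42 = 1081.6 s.
This is linear first-order; T(t) = T_ss + (T₀ − T_ss) e^(−t/τ).
T(2740) = 56.788 + (37.512)·0.079405 = 59.766 °C.

59.8 °C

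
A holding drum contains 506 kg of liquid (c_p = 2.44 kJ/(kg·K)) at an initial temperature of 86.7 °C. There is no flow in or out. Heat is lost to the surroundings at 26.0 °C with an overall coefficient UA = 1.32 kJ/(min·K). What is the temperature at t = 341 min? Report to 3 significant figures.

68.2 °C

Lumped-capacitance energy balance: M c_p dT/dt = UA(T_amb − T).
dT/dt = (T_ss − T)/τ with T_ss = T_amb = 26.000 °C, τ = M c_p/UA = 506·2.44/1.32 = 935.33 min.
Integrating: T(t) = T_ss + (T₀ − T_ss) e^(−t/τ).
T(341) = 26.000 + (60.700)·0.69449 = 68.156 °C.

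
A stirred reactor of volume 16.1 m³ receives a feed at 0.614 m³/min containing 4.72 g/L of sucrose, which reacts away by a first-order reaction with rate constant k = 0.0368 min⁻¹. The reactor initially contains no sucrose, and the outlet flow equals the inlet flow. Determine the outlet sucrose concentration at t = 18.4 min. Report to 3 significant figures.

Accumulation = in − out − consumed: V dC/dt = Q C_in − Q C − k V C.
dC/dt = (Q/V) C_in − (Q/V + k) C; effective rate a = Q/V + k = 0.038137 + 0.0368 = 0.074937 min⁻¹.
C_ss = Q C_in/(Q + kV) = 2.4021 g/L; C(t) = C_ss + (C₀ − C_ss) e^(−a t).
C(18.4) = 2.4021 + (-2.4021)·e^(−0.074937·18.4) = 2.4021 + (-2.4021)·0.25187 = 1.7971 g/L.

1.80 g/L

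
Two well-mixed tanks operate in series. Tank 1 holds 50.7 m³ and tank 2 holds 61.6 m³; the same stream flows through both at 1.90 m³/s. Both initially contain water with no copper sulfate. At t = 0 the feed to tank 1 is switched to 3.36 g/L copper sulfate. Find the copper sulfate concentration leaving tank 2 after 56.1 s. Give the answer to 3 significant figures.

1.90 g/L

Species balance on tank i: dCᵢ/dt = (Cᵢ₋₁ − Cᵢ)/τᵢ with τᵢ = Vᵢ/Q.
τ₁ = 50.7/1.90 = 26.684 s; τ₂ = 61.6/1.90 = 32.421 s.
Solving the cascade with C₁(0)=C₂(0)=0 gives C₂(t) = C_in[1 − (τ₁ e^(−t/τ₁) − τ₂ e^(−t/τ₂))/(τ₁ − τ₂)].
At t = 56.1: e^(−t/τ₁) = 0.12217, e^(−t/τ₂) = 0.17722.
C₂ = 3.36·[1 − (26.684·0.12217 − 32.421·0.17722)/(-5.7368)] = 3.36·0.56670 = 1.9041 g/L.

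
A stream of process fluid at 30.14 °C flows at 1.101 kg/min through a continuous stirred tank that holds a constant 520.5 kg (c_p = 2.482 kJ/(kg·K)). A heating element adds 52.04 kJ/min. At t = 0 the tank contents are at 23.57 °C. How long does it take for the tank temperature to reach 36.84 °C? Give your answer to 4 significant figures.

345.1 min

First-law balance (no shaft work): M c_p dT/dt = ṁ c_p (T_in − T) + 52.04.
τ = M/ṁ = 472.752 min; T_ss = T_in + Q̇/(ṁ c_p) = 49.1836 °C.
T(t) = T_ss + (T₀ − T_ss) e^(−t/τ). Set T = 36.84:
e^(−t/τ) = (36.84 − 49.1836)/(23.57 − 49.1836) = 0.481915
t = −472.752 · ln(0.481915) = 345.103 min.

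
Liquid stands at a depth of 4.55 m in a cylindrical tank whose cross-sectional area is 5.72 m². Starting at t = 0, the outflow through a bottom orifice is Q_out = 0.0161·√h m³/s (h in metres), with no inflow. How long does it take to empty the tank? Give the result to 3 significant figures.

Mass balance (ρ constant): A dh/dt = −0.0161 √h.
∫ h^(−1/2) dh = −(0.0161/A) ∫ dt, giving 2√h = 2√h₀ − (0.0161/A) t.
Tank is empty when √h = 0: t_empty = 2A√h₀/0.0161.
t_empty = 2·5.72·√4.55/0.0161 = 11.440·2.1331/0.0161 = 1515.7 s.

1520 s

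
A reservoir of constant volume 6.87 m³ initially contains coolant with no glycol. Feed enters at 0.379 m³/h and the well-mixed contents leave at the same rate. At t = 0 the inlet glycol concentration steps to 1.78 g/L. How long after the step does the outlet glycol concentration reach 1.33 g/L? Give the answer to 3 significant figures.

24.9 h

Species balance: V dC/dt = Q(C_in − C) ⇒ τ = V/Q = 18.127 h.
C(t) = C_in + (C₀ − C_in) e^(−t/τ). Set C = 1.33 and solve for t:
e^(−t/τ) = (C − C_in)/(C₀ − C_in) = (1.33 − 1.78)/(0 − 1.78) = 0.25281
t = −τ ln(…) = 18.127 × 1.3751 = 24.926 h.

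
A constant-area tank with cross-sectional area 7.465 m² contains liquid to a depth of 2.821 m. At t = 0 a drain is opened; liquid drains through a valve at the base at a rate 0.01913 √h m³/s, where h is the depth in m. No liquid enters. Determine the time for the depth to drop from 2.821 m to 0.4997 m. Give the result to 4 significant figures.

With no inflow, A dh/dt = −0.01913 √h.
Separate and integrate: 2(√h − √h₀) = −(0.01913/A) t.
t = 2A(√h₀ − √h)/0.01913 = 2·7.465·(√2.821 − √0.4997)/0.01913
  = 14.9300 × (1.67958 − 0.706895) / 0.01913 = 759.134 s.

759.1 s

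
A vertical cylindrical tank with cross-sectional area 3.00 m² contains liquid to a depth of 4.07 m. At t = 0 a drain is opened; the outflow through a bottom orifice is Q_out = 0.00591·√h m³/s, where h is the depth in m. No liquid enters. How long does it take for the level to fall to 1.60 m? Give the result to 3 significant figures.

With no inflow, A dh/dt = −0.00591 √h.
∫ h^(−1/2) dh = −(0.00591/A) ∫ dt, giving 2√h = 2√h₀ − (0.00591/A) t.
t = 2A(√h₀ − √h)/0.00591 = 2·3.00·(√4.07 − √1.60)/0.00591
  = 6.0000 × (2.0174 − 1.2649) / 0.00591 = 763.97 s.

764 s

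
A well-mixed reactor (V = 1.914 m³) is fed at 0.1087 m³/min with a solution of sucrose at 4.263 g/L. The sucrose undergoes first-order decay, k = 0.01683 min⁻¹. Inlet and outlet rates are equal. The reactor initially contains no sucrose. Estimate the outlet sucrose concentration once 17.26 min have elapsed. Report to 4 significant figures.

V dC/dt = Q(C_in − C) − k V C.
This is linear with rate a = Q/V + k = 0.0736221 min⁻¹.
C_ss = Q C_in/(Q + kV) = 3.28848 g/L; C(t) = C_ss + (C₀ − C_ss) e^(−a t).
C(17.26) = 3.28848 + (-3.28848)·e^(−0.0736221·17.26) = 3.28848 + (-3.28848)·0.280630 = 2.36563 g/L.

2.366 g/L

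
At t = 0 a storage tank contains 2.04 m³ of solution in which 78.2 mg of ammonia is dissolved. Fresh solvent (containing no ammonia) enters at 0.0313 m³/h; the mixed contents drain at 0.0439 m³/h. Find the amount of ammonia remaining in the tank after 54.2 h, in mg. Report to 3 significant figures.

18.9 mg

Let m(t) be the amount of ammonia. Volume: V(t) = V₀ + (Q_in − Q_out) t = 2.04 − 0.012600 t; V(54.2) = 1.3571 m³.
Solute balance: dm/dt = 0 − Q_out C = −Q_out m/V(t).
Separate: dm/m = −Q_out dt/V(t) ⇒ ln(m/m₀) = −(Q_out/(Q_in−Q_out)) ln(V/V₀).
m = m₀ (V₀/V)^(Q_out/(Q_in−Q_out)) = 78.2 × (2.04/1.3571)^(-3.4841) = 18.899 mg.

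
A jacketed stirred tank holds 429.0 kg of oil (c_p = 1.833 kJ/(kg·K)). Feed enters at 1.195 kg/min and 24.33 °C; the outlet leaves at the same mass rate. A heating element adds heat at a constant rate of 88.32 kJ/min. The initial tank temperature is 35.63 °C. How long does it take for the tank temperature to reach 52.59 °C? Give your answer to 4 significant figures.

315.2 min

Energy balance: M c_p dT/dt = ṁ c_p (T_in − T) + 88.32.
τ = M/ṁ = 358.996 min; T_ss = T_in + Q̇/(ṁ c_p) = 64.6508 °C.
T(t) = T_ss + (T₀ − T_ss) e^(−t/τ). Set T = 52.59:
e^(−t/τ) = (52.59 − 64.6508)/(35.63 − 64.6508) = 0.415591
t = −358.996 · ln(0.415591) = 315.218 min.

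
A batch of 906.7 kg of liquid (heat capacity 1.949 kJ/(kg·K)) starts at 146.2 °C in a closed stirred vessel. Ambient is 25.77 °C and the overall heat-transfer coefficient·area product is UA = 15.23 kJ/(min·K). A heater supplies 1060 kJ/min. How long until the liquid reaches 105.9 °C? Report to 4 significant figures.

Lumped-capacitance energy balance: M c_p dT/dt = UA(T_amb − T) + Q̇.
τ = M c_p/UA = 116.031 min; T_ss = T_amb + Q̇/UA = 25.77 + 1060/15.23 = 95.3695 °C.
T(t) = T_ss + (T₀ − T_ss)e^(−t/τ); set T = 105.9:
t = −τ ln[(T − T_ss)/(T₀ − T_ss)] = −116.031 · ln(0.207169) = 182.659 min.

182.7 min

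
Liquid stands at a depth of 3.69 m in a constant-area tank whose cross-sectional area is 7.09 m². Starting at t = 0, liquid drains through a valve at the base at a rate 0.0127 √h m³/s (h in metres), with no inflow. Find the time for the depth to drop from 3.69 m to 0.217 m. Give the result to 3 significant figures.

1620 s

A dh/dt = −Q_out = −0.0127 √h.
∫ h^(−1/2) dh = −(0.0127/A) ∫ dt, giving 2√h = 2√h₀ − (0.0127/A) t.
t = 2A(√h₀ − √h)/0.0127 = 2·7.09·(√3.69 − √0.217)/0.0127
  = 14.180 × (1.9209 − 0.46583) / 0.0127 = 1624.7 s.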